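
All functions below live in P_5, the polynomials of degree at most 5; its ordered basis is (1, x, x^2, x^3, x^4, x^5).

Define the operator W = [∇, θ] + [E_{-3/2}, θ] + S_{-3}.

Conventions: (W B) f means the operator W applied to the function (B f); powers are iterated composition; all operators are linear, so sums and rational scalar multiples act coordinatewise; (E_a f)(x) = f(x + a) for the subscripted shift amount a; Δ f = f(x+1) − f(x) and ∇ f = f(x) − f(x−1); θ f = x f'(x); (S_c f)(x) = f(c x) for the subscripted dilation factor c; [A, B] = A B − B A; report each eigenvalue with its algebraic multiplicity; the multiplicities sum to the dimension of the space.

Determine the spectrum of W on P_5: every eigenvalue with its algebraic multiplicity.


λ = -243 (multiplicity 1), λ = -27 (multiplicity 1), λ = -3 (multiplicity 1), λ = 1 (multiplicity 1), λ = 9 (multiplicity 1), λ = 81 (multiplicity 1)

image of 1: 1
image of x: -3x - 1/2
image of x^2: 9x^2 - x + 5/2
image of x^3: -27x^3 - (3/2)x^2 + (15/2)x - 57/8
image of x^4: 81x^4 - 2x^3 + 15x^2 - (57/2)x + 65/4
image of x^5: -243x^5 - (5/2)x^4 + 25x^3 - (285/4)x^2 + (325/4)x - 1055/32
the matrix is upper triangular; its diagonal is (1, -3, 9, -27, 81, -243)
for a triangular matrix the eigenvalues are the diagonal entries, with algebraic multiplicity their repetition count


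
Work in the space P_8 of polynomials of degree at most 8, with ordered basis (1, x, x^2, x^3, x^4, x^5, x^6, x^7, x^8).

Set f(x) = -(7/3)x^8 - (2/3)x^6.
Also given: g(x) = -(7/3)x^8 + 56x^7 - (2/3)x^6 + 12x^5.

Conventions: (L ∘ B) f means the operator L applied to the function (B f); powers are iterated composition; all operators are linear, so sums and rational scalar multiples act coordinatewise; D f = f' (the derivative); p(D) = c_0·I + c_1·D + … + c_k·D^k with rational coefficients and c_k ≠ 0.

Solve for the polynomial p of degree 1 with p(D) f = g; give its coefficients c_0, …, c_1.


D^0 f = -(7/3)x^8 - (2/3)x^6
D^1 f = -(56/3)x^7 - 4x^5
matching coefficients of g against c_0 f + c_1 Df + … from the top degree down determines the c_i
solution: c_0 = 1, c_1 = -3

p(D) = I − 3·D, i.e. c_0 = 1, c_1 = -3


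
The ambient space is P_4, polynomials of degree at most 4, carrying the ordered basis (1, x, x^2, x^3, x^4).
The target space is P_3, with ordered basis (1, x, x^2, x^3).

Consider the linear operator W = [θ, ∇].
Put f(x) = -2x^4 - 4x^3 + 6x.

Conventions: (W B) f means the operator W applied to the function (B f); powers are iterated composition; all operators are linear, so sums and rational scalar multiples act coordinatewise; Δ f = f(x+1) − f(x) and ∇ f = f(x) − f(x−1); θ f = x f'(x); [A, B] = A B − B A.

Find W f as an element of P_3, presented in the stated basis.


∇ f = -8x^3 + 4x + 4
θ ∇ f = -24x^3 + 4x
θ f = -8x^4 - 12x^3 + 6x
∇ θ f = -32x^3 + 12x^2 + 4x + 2
[θ, ∇] f = 8x^3 - 12x^2 - 2

g(x) = 8x^3 - 12x^2 - 2


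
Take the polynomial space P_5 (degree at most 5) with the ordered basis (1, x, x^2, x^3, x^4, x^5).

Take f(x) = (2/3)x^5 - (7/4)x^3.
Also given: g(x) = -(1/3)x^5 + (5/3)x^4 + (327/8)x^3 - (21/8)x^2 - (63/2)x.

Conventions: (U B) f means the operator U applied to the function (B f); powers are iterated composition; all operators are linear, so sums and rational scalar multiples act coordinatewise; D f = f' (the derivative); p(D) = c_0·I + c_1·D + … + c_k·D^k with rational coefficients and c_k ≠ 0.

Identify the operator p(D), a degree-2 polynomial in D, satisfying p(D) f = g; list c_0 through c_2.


p(D) = -(1/2)·I + (1/2)·D + 3·D^2, i.e. c_0 = -1/2, c_1 = 1/2, c_2 = 3

D^0 f = (2/3)x^5 - (7/4)x^3
D^1 f = (10/3)x^4 - (21/4)x^2
D^2 f = (40/3)x^3 - (21/2)x
matching coefficients of g against c_0 f + c_1 Df + … from the top degree down determines the c_i
solution: c_0 = -1/2, c_1 = 1/2, c_2 = 3


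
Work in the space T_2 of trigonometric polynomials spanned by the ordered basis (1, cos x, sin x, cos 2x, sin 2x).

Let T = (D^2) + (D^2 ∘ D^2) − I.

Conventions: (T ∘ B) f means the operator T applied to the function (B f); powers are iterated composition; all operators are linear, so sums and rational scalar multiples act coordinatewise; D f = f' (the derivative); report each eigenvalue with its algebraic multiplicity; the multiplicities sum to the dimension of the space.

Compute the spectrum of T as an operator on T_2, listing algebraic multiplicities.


λ = -1 (multiplicity 3), λ = 11 (multiplicity 2)

image of 1: -1
image of cos x: -cos x
image of sin x: -sin x
image of cos 2x: 11cos 2x
image of sin 2x: 11sin 2x
the matrix is diagonal; its diagonal is (-1, -1, -1, 11, 11)
for a triangular matrix the eigenvalues are the diagonal entries, with algebraic multiplicity their repetition count


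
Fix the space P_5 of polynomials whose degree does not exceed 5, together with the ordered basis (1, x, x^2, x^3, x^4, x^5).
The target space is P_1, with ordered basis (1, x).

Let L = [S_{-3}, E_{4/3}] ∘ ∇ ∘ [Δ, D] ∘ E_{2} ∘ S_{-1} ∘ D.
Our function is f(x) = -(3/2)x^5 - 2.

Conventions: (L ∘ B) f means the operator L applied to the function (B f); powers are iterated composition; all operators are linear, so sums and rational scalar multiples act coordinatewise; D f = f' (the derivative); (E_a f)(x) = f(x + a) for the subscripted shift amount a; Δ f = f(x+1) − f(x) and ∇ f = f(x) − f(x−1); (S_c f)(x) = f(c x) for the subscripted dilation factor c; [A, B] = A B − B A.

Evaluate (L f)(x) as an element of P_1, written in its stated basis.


the result is g(x) = 0

D f = -(15/2)x^4
S_{-1} D f = -(15/2)x^4
E_{2} S_{-1} D f = -(15/2)x^4 - 60x^3 - 180x^2 - 240x - 120
D (E_{2} ∘ S_{-1} ∘ D) f = -30x^3 - 180x^2 - 360x - 240
Δ D (E_{2} ∘ S_{-1} ∘ D) f = -90x^2 - 450x - 570
Δ (E_{2} ∘ S_{-1} ∘ D) f = -30x^3 - 225x^2 - 570x - 975/2
D Δ (E_{2} ∘ S_{-1} ∘ D) f = -90x^2 - 450x - 570
[Δ, D] (E_{2} ∘ S_{-1} ∘ D) f = 0
∇ [Δ, D] (E_{2} ∘ S_{-1} ∘ D) f = 0
E_{4/3} (∇ ∘ [Δ, D] ∘ E_{2} ∘ S_{-1} ∘ D) f = 0
S_{-3} E_{4/3} (∇ ∘ [Δ, D] ∘ E_{2} ∘ S_{-1} ∘ D) f = 0
S_{-3} (∇ ∘ [Δ, D] ∘ E_{2} ∘ S_{-1} ∘ D) f = 0
E_{4/3} S_{-3} (∇ ∘ [Δ, D] ∘ E_{2} ∘ S_{-1} ∘ D) f = 0
[S_{-3}, E_{4/3}] (∇ ∘ [Δ, D] ∘ E_{2} ∘ S_{-1} ∘ D) f = 0


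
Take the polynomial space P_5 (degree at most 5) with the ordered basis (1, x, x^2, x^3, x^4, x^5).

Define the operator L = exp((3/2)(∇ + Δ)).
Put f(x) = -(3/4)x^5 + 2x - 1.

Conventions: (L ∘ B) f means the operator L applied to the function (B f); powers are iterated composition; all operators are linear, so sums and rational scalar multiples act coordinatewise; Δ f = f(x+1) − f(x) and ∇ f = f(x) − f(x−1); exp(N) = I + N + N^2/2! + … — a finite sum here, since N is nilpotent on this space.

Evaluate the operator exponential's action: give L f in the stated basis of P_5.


the image equals g(x) = -(3/4)x^5 - (45/4)x^4 - (135/2)x^3 - 225x^2 - (1747/4)x - 382

order-1 term: -(45/4)x^4 - (45/2)x^2 + 15/4
order-2 term: -(135/2)x^3 - 135x
order-3 term: -(405/2)x^2 - 405/2
order-4 term: -(1215/4)x
order-5 term: -729/4
the series for exp((3/2)(∇ + Δ)) f terminates at order 5
exp((3/2)(∇ + Δ)) f = -(3/4)x^5 - (45/4)x^4 - (135/2)x^3 - 225x^2 - (1747/4)x - 382


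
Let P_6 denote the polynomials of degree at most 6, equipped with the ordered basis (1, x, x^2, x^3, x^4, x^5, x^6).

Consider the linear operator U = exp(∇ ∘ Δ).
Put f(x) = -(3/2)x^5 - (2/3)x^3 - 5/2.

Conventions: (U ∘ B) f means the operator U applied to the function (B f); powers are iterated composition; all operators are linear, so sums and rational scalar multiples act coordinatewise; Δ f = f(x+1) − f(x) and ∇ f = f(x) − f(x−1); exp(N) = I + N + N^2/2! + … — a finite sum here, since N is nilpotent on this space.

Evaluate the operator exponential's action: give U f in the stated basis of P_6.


the result is g(x) = -(3/2)x^5 - (92/3)x^3 - 109x - 5/2

order-1 term: -30x^3 - 19x
order-2 term: -90x
the series for exp(∇ ∘ Δ) f terminates at order 2
exp(∇ ∘ Δ) f = -(3/2)x^5 - (92/3)x^3 - 109x - 5/2


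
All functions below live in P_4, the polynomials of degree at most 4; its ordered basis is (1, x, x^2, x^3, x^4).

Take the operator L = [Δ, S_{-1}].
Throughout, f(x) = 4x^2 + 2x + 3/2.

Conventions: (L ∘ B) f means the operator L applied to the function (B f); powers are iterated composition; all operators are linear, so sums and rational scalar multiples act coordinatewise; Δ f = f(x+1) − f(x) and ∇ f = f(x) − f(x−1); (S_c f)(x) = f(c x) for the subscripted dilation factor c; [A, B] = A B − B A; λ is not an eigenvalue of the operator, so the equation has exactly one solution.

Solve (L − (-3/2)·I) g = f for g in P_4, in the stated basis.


write g with unknown coordinates in the stated basis and equate coefficients in (L − (-3/2)·I) g = f
solving from the highest basis element down gives g = (8/3)x^2 - (52/9)x - 181/27
check: L g = (32/3)x + 104/9
so L g − (-3/2)·g = 4x^2 + 2x + 3/2 = f ✓

g(x) = (8/3)x^2 - (52/9)x - 181/27


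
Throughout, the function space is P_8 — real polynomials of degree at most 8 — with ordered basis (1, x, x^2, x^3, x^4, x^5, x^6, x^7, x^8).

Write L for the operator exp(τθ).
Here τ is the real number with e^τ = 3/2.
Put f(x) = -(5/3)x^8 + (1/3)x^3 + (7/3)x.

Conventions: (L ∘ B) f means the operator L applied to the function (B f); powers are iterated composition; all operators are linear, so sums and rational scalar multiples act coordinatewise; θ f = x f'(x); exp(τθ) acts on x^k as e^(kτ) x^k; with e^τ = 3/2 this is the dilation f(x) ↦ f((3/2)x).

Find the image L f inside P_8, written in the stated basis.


the result is g(x) = -(10935/256)x^8 + (9/8)x^3 + (7/2)x

exp(τθ) x^k = e^(kτ) x^k; with e^τ = 3/2 this sends x^k to (3/2)^k x^k
x ↦ 3/2 x
x^3 ↦ 27/8 x^3
x^8 ↦ 6561/256 x^8
applying this coordinatewise to f: exp(τθ) f = -(10935/256)x^8 + (9/8)x^3 + (7/2)x


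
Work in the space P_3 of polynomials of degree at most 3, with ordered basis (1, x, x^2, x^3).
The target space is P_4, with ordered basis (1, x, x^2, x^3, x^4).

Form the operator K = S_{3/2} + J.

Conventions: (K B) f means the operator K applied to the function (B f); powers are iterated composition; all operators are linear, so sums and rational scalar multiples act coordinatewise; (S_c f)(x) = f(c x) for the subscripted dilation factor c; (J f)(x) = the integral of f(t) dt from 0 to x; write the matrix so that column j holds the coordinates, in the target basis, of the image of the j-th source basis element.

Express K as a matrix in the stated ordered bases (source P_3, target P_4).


the matrix is [[1, 0, 0, 0]; [1, 3/2, 0, 0]; [0, 1/2, 9/4, 0]; [0, 0, 1/3, 27/8]; [0, 0, 0, 1/4]] (rows listed top to bottom)

image of 1: x + 1
image of x: (1/2)x^2 + (3/2)x
image of x^2: (1/3)x^3 + (9/4)x^2
image of x^3: (1/4)x^4 + (27/8)x^3
each image's coordinates form column j of the matrix


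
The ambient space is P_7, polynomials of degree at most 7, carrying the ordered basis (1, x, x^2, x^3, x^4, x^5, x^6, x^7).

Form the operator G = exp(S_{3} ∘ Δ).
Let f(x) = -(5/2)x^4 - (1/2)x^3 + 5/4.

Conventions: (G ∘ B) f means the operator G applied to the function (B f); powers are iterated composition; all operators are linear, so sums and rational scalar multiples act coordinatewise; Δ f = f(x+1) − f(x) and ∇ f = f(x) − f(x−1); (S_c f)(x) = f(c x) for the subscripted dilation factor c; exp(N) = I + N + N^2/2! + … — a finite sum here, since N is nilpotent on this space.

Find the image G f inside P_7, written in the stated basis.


order-1 term: -270x^3 - (297/2)x^2 - (69/2)x - 3
order-2 term: -3645x^2 - (3321/2)x - 453/2
order-3 term: -7290x - 3537/2
order-4 term: -3645/2
the series for exp(S_{3} ∘ Δ) f terminates at order 4
exp(S_{3} ∘ Δ) f = -(5/2)x^4 - (541/2)x^3 - (7587/2)x^2 - 8985x - 15277/4

g(x) = -(5/2)x^4 - (541/2)x^3 - (7587/2)x^2 - 8985x - 15277/4


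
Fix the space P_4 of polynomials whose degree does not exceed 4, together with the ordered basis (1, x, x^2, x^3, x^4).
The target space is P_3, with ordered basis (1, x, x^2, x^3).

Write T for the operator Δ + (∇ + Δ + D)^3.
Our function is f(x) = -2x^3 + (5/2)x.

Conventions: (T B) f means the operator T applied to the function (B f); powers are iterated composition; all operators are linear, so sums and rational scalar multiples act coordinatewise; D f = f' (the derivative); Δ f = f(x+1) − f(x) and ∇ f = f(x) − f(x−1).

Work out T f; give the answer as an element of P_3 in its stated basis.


Δ f = -6x^2 - 6x + 1/2
∇ f = -6x^2 + 6x + 1/2
Δ f = -6x^2 - 6x + 1/2
D f = -6x^2 + 5/2
(∇ + Δ + D) f = -18x^2 + 7/2
∇ (∇ + Δ + D) f = -36x + 18
Δ (∇ + Δ + D) f = -36x - 18
D (∇ + Δ + D) f = -36x
(∇ + Δ + D) (∇ + Δ + D) f = -108x
∇ (∇ + Δ + D) (∇ + Δ + D) f = -108
Δ (∇ + Δ + D) (∇ + Δ + D) f = -108
D (∇ + Δ + D) (∇ + Δ + D) f = -108
(∇ + Δ + D) (∇ + Δ + D) (∇ + Δ + D) f = -324
(Δ + (∇ + Δ + D)^3) f = -6x^2 - 6x - 647/2

g(x) = -6x^2 - 6x - 647/2


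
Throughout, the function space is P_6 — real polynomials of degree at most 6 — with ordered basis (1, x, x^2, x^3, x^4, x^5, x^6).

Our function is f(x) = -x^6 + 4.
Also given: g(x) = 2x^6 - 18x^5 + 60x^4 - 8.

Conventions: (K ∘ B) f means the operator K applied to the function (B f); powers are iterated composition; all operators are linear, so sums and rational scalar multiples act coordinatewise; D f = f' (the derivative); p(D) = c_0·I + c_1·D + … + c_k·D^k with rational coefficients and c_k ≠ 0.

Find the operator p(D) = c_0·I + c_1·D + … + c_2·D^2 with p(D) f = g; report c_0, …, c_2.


D^0 f = -x^6 + 4
D^1 f = -6x^5
D^2 f = -30x^4
matching coefficients of g against c_0 f + c_1 Df + … from the top degree down determines the c_i
solution: c_0 = -2, c_1 = 3, c_2 = -2

p(D) = -2·I + 3·D − 2·D^2, i.e. c_0 = -2, c_1 = 3, c_2 = -2


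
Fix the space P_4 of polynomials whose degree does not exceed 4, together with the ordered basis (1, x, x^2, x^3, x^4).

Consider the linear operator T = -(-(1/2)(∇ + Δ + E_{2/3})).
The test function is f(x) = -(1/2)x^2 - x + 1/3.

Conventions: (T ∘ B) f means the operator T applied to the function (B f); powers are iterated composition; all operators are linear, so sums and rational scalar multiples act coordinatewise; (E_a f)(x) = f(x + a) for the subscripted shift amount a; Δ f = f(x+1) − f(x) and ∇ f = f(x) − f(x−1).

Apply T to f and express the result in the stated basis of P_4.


the image equals g(x) = -(1/4)x^2 - (11/6)x - 23/18

∇ f = -x - 1/2
Δ f = -x - 3/2
E_{2/3} f = -(1/2)x^2 - (5/3)x - 5/9
(∇ + Δ + E_{2/3}) f = -(1/2)x^2 - (11/3)x - 23/9
(-(1/2)(∇ + Δ + E_{2/3})) f = (1/4)x^2 + (11/6)x + 23/18
(-(-(1/2)(∇ + Δ + E_{2/3}))) f = -(1/4)x^2 - (11/6)x - 23/18


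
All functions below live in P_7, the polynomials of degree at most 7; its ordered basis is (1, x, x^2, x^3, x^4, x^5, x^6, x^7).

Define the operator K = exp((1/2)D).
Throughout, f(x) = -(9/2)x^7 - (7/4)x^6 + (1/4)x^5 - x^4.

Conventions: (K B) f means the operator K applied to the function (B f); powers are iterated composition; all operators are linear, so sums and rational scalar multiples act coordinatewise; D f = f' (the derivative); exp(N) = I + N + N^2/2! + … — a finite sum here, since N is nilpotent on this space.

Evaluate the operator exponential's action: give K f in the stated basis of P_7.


order-1 term: -(63/4)x^6 - (21/4)x^5 + (5/8)x^4 - 2x^3
order-2 term: -(189/8)x^5 - (105/16)x^4 + (5/8)x^3 - (3/2)x^2
order-3 term: -(315/16)x^4 - (35/8)x^3 + (5/16)x^2 - (1/2)x
order-4 term: -(315/32)x^3 - (105/64)x^2 + (5/64)x - 1/16
order-5 term: -(189/64)x^2 - (21/64)x + 1/128
order-6 term: -(63/128)x - 7/256
order-7 term: -9/256
the series for exp((1/2)D) f terminates at order 7
exp((1/2)D) f = -(9/2)x^7 - (35/2)x^6 - (229/8)x^5 - (213/8)x^4 - (499/32)x^3 - (185/32)x^2 - (159/128)x - 15/128

the image equals g(x) = -(9/2)x^7 - (35/2)x^6 - (229/8)x^5 - (213/8)x^4 - (499/32)x^3 - (185/32)x^2 - (159/128)x - 15/128


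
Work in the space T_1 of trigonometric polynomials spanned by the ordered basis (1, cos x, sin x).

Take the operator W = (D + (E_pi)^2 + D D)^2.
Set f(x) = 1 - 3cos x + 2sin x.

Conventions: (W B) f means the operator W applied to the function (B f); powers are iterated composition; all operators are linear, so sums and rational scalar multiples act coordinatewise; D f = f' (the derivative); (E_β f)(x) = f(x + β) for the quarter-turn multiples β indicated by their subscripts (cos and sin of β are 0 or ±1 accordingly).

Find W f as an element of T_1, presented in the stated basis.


the result is g(x) = 1 + 3cos x - 2sin x

D f = 2cos x + 3sin x
E_pi f = 1 + 3cos x - 2sin x
E_pi E_pi f = 1 - 3cos x + 2sin x
D f = 2cos x + 3sin x
D D f = 3cos x - 2sin x
(D + (E_pi)^2 + D D) f = 1 + 2cos x + 3sin x
D (D + (E_pi)^2 + D D) f = 3cos x - 2sin x
E_pi (D + (E_pi)^2 + D D) f = 1 - 2cos x - 3sin x
E_pi E_pi (D + (E_pi)^2 + D D) f = 1 + 2cos x + 3sin x
D (D + (E_pi)^2 + D D) f = 3cos x - 2sin x
D D (D + (E_pi)^2 + D D) f = -2cos x - 3sin x
(D + (E_pi)^2 + D D) (D + (E_pi)^2 + D D) f = 1 + 3cos x - 2sin x


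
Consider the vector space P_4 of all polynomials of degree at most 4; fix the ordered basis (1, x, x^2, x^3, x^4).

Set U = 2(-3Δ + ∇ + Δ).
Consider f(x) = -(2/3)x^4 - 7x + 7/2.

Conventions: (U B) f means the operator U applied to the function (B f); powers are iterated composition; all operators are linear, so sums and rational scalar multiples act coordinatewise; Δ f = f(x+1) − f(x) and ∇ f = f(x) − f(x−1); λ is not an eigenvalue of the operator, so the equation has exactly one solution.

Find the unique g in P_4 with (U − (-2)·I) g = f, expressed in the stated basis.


write g with unknown coordinates in the stated basis and equate coefficients in (U − (-2)·I) g = f
solving from the highest basis element down gives g = -(1/3)x^4 - (4/3)x^3 - 10x^2 - (221/6)x - 809/12
check: U g = (8/3)x^3 + 20x^2 + (200/3)x + 415/3
so U g − (-2)·g = -(2/3)x^4 - 7x + 7/2 = f ✓

g(x) = -(1/3)x^4 - (4/3)x^3 - 10x^2 - (221/6)x - 809/12


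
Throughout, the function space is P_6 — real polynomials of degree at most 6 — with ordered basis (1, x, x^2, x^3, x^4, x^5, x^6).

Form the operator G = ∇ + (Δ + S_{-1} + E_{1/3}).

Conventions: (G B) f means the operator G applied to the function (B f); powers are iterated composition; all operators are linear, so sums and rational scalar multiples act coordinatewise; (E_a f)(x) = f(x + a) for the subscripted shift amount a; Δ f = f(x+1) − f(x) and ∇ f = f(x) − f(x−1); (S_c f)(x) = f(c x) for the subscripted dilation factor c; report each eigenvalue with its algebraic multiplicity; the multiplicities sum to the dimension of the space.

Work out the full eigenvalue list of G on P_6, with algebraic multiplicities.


λ = 0 (multiplicity 3), λ = 2 (multiplicity 4)

image of 1: 2
image of x: 7/3
image of x^2: 2x^2 + (14/3)x + 1/9
image of x^3: 7x^2 + (1/3)x + 55/27
image of x^4: 2x^4 + (28/3)x^3 + (2/3)x^2 + (220/27)x + 1/81
image of x^5: (35/3)x^4 + (10/9)x^3 + (550/27)x^2 + (5/81)x + 487/243
image of x^6: 2x^6 + 14x^5 + (5/3)x^4 + (1100/27)x^3 + (5/27)x^2 + (974/81)x + 1/729
the matrix is upper triangular; its diagonal is (2, 0, 2, 0, 2, 0, 2)
for a triangular matrix the eigenvalues are the diagonal entries, with algebraic multiplicity their repetition count


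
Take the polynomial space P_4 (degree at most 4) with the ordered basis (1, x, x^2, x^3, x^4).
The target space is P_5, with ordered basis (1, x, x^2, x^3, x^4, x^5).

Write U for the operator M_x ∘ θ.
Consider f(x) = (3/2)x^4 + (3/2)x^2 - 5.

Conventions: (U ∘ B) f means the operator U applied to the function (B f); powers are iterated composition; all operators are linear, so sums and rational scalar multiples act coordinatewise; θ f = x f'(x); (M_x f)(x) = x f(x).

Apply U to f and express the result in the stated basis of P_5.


the result is g(x) = 6x^5 + 3x^3

θ f = 6x^4 + 3x^2
M_x θ f = 6x^5 + 3x^3


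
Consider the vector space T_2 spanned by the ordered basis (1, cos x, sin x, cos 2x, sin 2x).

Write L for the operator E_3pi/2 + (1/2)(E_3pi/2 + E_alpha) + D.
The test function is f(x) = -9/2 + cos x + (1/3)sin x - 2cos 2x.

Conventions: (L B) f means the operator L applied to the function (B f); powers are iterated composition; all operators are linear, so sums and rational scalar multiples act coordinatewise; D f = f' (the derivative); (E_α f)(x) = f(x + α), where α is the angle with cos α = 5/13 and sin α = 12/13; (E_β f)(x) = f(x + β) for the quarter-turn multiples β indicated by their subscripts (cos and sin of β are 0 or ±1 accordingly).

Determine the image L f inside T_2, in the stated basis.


E_3pi/2 f = -9/2 - (1/3)cos x + sin x + 2cos 2x
E_3pi/2 f = -9/2 - (1/3)cos x + sin x + 2cos 2x
E_alpha f = -9/2 + (9/13)cos x - (31/39)sin x + (238/169)cos 2x + (240/169)sin 2x
(E_3pi/2 + E_alpha) f = -9 + (14/39)cos x + (8/39)sin x + (576/169)cos 2x + (240/169)sin 2x
((1/2)(E_3pi/2 + E_alpha)) f = -9/2 + (7/39)cos x + (4/39)sin x + (288/169)cos 2x + (120/169)sin 2x
D f = (1/3)cos x - sin x + 4sin 2x
(E_3pi/2 + (1/2)(E_3pi/2 + E_alpha) + D) f = -9 + (7/39)cos x + (4/39)sin x + (626/169)cos 2x + (796/169)sin 2x

the image equals g(x) = -9 + (7/39)cos x + (4/39)sin x + (626/169)cos 2x + (796/169)sin 2x


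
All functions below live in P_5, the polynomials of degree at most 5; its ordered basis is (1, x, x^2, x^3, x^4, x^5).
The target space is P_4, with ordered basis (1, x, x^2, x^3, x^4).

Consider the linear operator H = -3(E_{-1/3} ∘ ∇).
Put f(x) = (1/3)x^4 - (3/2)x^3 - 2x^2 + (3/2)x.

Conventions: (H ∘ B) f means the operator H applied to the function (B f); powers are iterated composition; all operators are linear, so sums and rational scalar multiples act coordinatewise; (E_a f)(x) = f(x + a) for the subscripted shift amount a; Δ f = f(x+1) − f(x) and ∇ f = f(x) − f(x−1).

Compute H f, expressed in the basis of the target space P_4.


∇ f = (4/3)x^3 - (13/2)x^2 + (11/6)x + 5/3
E_{-1/3} ∇ f = (4/3)x^3 - (47/6)x^2 + (119/18)x + 23/81
(-3(E_{-1/3} ∘ ∇)) f = -4x^3 + (47/2)x^2 - (119/6)x - 23/27

the result is g(x) = -4x^3 + (47/2)x^2 - (119/6)x - 23/27


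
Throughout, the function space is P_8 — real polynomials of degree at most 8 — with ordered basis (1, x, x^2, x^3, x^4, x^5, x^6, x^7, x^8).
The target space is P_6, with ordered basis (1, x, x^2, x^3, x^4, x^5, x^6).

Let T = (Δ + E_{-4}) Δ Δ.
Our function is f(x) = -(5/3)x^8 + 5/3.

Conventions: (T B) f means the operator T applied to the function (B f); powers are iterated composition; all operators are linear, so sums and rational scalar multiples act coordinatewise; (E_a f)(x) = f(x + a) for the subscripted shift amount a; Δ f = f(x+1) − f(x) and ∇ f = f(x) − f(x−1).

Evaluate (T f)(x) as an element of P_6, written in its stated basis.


Δ f = -(40/3)x^7 - (140/3)x^6 - (280/3)x^5 - (350/3)x^4 - (280/3)x^3 - (140/3)x^2 - (40/3)x - 5/3
Δ Δ f = -(280/3)x^6 - 560x^5 - (4900/3)x^4 - 2800x^3 - (8680/3)x^2 - 1680x - 1270/3
Δ Δ Δ f = -560x^5 - 4200x^4 - 14000x^3 - 25200x^2 - 24080x - 9660
E_{-4} Δ Δ f = -(280/3)x^6 + 1680x^5 - (38500/3)x^4 + 53200x^3 - (378280/3)x^2 + 161840x - 263350/3
(Δ + E_{-4}) Δ Δ f = -(280/3)x^6 + 1120x^5 - (51100/3)x^4 + 39200x^3 - (453880/3)x^2 + 137760x - 292330/3

the result is g(x) = -(280/3)x^6 + 1120x^5 - (51100/3)x^4 + 39200x^3 - (453880/3)x^2 + 137760x - 292330/3


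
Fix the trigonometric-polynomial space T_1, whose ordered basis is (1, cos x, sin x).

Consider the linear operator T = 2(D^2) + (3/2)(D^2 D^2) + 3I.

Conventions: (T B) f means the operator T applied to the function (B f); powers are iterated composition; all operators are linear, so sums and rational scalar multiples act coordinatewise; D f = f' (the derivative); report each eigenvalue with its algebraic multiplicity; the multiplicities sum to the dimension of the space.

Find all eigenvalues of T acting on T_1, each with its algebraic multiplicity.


λ = 5/2 (multiplicity 2), λ = 3 (multiplicity 1)

image of 1: 3
image of cos x: (5/2)cos x
image of sin x: (5/2)sin x
the matrix is diagonal; its diagonal is (3, 5/2, 5/2)
for a triangular matrix the eigenvalues are the diagonal entries, with algebraic multiplicity their repetition count


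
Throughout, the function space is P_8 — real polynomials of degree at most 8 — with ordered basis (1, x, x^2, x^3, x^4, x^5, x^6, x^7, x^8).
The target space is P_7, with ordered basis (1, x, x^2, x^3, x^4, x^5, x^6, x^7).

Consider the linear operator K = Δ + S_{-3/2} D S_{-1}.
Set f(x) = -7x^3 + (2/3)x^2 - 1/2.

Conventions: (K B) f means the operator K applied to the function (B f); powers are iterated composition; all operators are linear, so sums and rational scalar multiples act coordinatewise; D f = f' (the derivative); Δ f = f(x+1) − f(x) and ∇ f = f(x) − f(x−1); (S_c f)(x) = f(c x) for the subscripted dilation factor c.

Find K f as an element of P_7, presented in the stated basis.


Δ f = -21x^2 - (59/3)x - 19/3
S_{-1} f = 7x^3 + (2/3)x^2 - 1/2
D S_{-1} f = 21x^2 + (4/3)x
S_{-3/2} D S_{-1} f = (189/4)x^2 - 2x
(Δ + S_{-3/2} D S_{-1}) f = (105/4)x^2 - (65/3)x - 19/3

g(x) = (105/4)x^2 - (65/3)x - 19/3


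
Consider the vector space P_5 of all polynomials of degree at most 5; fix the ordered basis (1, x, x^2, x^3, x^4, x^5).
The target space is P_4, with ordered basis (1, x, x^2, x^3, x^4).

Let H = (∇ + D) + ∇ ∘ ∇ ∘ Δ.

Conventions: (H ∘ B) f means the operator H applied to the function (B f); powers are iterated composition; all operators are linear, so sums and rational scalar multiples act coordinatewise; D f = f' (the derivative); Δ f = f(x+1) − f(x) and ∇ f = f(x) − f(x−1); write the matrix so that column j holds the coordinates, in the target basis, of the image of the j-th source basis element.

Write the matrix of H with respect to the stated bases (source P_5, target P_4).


image of 1: 0
image of x: 2
image of x^2: 4x - 1
image of x^3: 6x^2 - 3x + 7
image of x^4: 8x^3 - 6x^2 + 28x - 13
image of x^5: 10x^4 - 10x^3 + 70x^2 - 65x + 31
each image's coordinates form column j of the matrix

the matrix is [[0, 2, -1, 7, -13, 31]; [0, 0, 4, -3, 28, -65]; [0, 0, 0, 6, -6, 70]; [0, 0, 0, 0, 8, -10]; [0, 0, 0, 0, 0, 10]] (rows listed top to bottom)


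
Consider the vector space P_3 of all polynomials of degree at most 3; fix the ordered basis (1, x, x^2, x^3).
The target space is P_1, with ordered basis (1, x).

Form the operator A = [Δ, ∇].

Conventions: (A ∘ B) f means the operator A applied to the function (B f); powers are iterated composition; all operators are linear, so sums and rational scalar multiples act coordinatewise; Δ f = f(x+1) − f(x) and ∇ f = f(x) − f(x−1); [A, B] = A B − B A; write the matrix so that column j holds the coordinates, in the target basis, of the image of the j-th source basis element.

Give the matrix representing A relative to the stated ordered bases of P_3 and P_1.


image of 1: 0
image of x: 0
image of x^2: 0
image of x^3: 0
each image's coordinates form column j of the matrix

the matrix is [[0, 0, 0, 0]; [0, 0, 0, 0]] (rows listed top to bottom)


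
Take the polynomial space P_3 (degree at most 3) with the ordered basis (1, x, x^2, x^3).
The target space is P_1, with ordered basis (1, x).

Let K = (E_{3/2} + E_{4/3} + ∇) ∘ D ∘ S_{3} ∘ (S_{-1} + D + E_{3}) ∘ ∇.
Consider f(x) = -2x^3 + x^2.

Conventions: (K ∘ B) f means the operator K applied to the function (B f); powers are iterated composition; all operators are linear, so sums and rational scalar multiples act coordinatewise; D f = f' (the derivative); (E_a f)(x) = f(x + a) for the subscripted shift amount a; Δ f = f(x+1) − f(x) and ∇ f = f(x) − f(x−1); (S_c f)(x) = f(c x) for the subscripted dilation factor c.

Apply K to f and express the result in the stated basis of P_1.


the result is g(x) = -432x - 1116

∇ f = -6x^2 + 8x - 3
S_{-1} ∇ f = -6x^2 - 8x - 3
D ∇ f = -12x + 8
E_{3} ∇ f = -6x^2 - 28x - 33
(S_{-1} + D + E_{3}) ∇ f = -12x^2 - 48x - 28
S_{3} (S_{-1} + D + E_{3}) ∇ f = -108x^2 - 144x - 28
D S_{3} (S_{-1} + D + E_{3}) ∇ f = -216x - 144
E_{3/2} (D ∘ S_{3}) (S_{-1} + D + E_{3}) ∇ f = -216x - 468
E_{4/3} (D ∘ S_{3}) (S_{-1} + D + E_{3}) ∇ f = -216x - 432
∇ (D ∘ S_{3}) (S_{-1} + D + E_{3}) ∇ f = -216
(E_{3/2} + E_{4/3} + ∇) (D ∘ S_{3}) (S_{-1} + D + E_{3}) ∇ f = -432x - 1116


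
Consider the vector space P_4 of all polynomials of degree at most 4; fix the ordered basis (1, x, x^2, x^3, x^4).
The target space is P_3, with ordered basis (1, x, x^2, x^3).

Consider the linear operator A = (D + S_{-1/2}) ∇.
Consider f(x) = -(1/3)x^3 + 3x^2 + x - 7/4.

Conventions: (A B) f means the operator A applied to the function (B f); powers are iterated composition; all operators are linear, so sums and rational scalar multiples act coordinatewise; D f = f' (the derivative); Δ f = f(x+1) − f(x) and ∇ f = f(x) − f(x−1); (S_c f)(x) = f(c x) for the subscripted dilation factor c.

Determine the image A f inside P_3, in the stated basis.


the result is g(x) = -(1/4)x^2 - (11/2)x + 14/3

∇ f = -x^2 + 7x - 7/3
D ∇ f = -2x + 7
S_{-1/2} ∇ f = -(1/4)x^2 - (7/2)x - 7/3
(D + S_{-1/2}) ∇ f = -(1/4)x^2 - (11/2)x + 14/3


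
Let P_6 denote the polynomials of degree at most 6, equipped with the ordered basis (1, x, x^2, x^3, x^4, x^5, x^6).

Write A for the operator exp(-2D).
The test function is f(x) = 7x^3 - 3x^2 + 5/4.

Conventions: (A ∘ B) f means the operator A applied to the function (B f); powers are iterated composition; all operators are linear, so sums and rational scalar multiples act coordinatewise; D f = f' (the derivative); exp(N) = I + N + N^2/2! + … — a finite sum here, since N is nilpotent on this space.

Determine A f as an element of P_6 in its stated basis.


order-1 term: -42x^2 + 12x
order-2 term: 84x - 12
order-3 term: -56
the series for exp(-2D) f terminates at order 3
exp(-2D) f = 7x^3 - 45x^2 + 96x - 267/4

the result is g(x) = 7x^3 - 45x^2 + 96x - 267/4


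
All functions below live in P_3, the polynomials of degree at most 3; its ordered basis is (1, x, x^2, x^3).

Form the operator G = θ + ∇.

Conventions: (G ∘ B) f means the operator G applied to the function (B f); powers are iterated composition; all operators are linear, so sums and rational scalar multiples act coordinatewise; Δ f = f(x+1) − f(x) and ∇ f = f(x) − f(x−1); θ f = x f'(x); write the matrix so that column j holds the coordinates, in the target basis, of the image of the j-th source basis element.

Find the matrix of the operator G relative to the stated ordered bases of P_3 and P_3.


image of 1: 0
image of x: x + 1
image of x^2: 2x^2 + 2x - 1
image of x^3: 3x^3 + 3x^2 - 3x + 1
each image's coordinates form column j of the matrix

the matrix is [[0, 1, -1, 1]; [0, 1, 2, -3]; [0, 0, 2, 3]; [0, 0, 0, 3]] (rows listed top to bottom)


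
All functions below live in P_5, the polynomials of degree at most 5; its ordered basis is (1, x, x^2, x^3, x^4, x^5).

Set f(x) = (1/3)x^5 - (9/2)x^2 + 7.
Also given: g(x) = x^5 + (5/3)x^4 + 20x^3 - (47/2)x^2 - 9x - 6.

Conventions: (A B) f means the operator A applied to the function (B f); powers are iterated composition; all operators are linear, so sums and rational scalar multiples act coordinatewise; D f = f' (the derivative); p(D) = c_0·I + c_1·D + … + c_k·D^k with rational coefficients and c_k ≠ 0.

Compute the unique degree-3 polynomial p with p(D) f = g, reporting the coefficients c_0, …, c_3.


D^0 f = (1/3)x^5 - (9/2)x^2 + 7
D^1 f = (5/3)x^4 - 9x
D^2 f = (20/3)x^3 - 9
D^3 f = 20x^2
matching coefficients of g against c_0 f + c_1 Df + … from the top degree down determines the c_i
solution: c_0 = 3, c_1 = 1, c_2 = 3, c_3 = -1/2

c_0 = 3, c_1 = 1, c_2 = 3, c_3 = -1/2


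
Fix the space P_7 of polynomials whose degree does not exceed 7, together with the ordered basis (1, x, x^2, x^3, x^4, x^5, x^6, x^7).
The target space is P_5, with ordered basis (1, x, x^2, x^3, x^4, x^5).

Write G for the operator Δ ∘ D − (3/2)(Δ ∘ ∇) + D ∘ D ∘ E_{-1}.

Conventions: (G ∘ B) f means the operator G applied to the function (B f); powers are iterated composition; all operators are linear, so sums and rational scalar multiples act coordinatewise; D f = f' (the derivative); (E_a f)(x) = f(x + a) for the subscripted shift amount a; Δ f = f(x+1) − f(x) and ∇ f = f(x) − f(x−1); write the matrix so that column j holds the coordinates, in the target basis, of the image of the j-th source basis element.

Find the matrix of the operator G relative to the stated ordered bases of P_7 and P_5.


the matrix is [[0, 0, 1, -3, 13, -15, 33, -35]; [0, 0, 0, 3, -12, 65, -90, 231]; [0, 0, 0, 0, 6, -30, 195, -315]; [0, 0, 0, 0, 0, 10, -60, 455]; [0, 0, 0, 0, 0, 0, 15, -105]; [0, 0, 0, 0, 0, 0, 0, 21]] (rows listed top to bottom)

image of 1: 0
image of x: 0
image of x^2: 1
image of x^3: 3x - 3
image of x^4: 6x^2 - 12x + 13
image of x^5: 10x^3 - 30x^2 + 65x - 15
image of x^6: 15x^4 - 60x^3 + 195x^2 - 90x + 33
image of x^7: 21x^5 - 105x^4 + 455x^3 - 315x^2 + 231x - 35
each image's coordinates form column j of the matrix


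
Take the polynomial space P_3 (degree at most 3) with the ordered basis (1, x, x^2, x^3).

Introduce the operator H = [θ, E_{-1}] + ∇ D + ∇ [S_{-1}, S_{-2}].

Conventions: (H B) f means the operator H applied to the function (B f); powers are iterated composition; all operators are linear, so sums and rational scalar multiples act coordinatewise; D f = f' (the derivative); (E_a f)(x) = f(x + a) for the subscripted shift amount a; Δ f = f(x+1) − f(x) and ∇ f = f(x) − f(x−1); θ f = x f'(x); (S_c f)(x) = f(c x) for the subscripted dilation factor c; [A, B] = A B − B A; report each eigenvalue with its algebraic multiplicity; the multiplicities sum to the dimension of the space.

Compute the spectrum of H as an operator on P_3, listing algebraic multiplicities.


λ = 0 (multiplicity 4)

image of 1: 0
image of x: 1
image of x^2: 2x
image of x^3: 3x^2
the matrix is upper triangular; its diagonal is (0, 0, 0, 0)
for a triangular matrix the eigenvalues are the diagonal entries, with algebraic multiplicity their repetition count


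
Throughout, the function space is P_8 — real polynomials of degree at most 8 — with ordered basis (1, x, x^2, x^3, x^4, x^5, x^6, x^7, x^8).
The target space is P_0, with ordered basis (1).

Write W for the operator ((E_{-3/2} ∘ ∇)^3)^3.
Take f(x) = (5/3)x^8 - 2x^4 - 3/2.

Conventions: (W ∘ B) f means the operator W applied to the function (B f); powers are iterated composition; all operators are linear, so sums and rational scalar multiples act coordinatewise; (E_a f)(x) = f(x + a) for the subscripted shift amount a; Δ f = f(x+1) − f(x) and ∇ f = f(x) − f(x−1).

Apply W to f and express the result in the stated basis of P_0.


the image equals g(x) = 0

∇ f = (40/3)x^7 - (140/3)x^6 + (280/3)x^5 - (350/3)x^4 + (256/3)x^3 - (104/3)x^2 + (16/3)x + 1/3
E_{-3/2} ∇ f = (40/3)x^7 - (560/3)x^6 + (3430/3)x^5 - (11900/3)x^4 + (50387/6)x^3 - (32441/3)x^2 + (187493/24)x - 29189/12
∇ (E_{-3/2} ∘ ∇) f = (280/3)x^6 - 1400x^5 + (26950/3)x^4 - 31500x^3 + (381041/6)x^2 - (139235/2)x + 776009/24
E_{-3/2} ∇ (E_{-3/2} ∘ ∇) f = (280/3)x^6 - 2240x^5 + (67900/3)x^4 - 123200x^3 + (1142608/3)x^2 - 633728x + 1329406/3
∇ (E_{-3/2} ∘ ∇) (E_{-3/2} ∘ ∇) f = 560x^5 - 12600x^4 + 114800x^3 - 529200x^2 + 1233632x - 1162764
E_{-3/2} ∇ (E_{-3/2} ∘ ∇) (E_{-3/2} ∘ ∇) f = 560x^5 - 16800x^4 + 203000x^3 - 1234800x^2 + 3780407x - 4659402
∇ (E_{-3/2} ∘ ∇)^3 f = 2800x^4 - 72800x^3 + 715400x^2 - 3148600x + 5235567
E_{-3/2} ∇ (E_{-3/2} ∘ ∇)^3 f = 2800x^4 - 89600x^3 + 1080800x^2 - 5824000x + 11827992
∇ (E_{-3/2} ∘ ∇) (E_{-3/2} ∘ ∇)^3 f = 11200x^3 - 285600x^2 + 2441600x - 6997200
E_{-3/2} ∇ (E_{-3/2} ∘ ∇) (E_{-3/2} ∘ ∇)^3 f = 11200x^3 - 336000x^2 + 3374000x - 11340000
∇ (E_{-3/2} ∘ ∇) (E_{-3/2} ∘ ∇) (E_{-3/2} ∘ ∇)^3 f = 33600x^2 - 705600x + 3721200
E_{-3/2} ∇ (E_{-3/2} ∘ ∇) (E_{-3/2} ∘ ∇) (E_{-3/2} ∘ ∇)^3 f = 33600x^2 - 806400x + 4855200
∇ (E_{-3/2} ∘ ∇)^3 (E_{-3/2} ∘ ∇)^3 f = 67200x - 840000
E_{-3/2} ∇ (E_{-3/2} ∘ ∇)^3 (E_{-3/2} ∘ ∇)^3 f = 67200x - 940800
∇ (E_{-3/2} ∘ ∇) (E_{-3/2} ∘ ∇)^3 (E_{-3/2} ∘ ∇)^3 f = 67200
E_{-3/2} ∇ (E_{-3/2} ∘ ∇) (E_{-3/2} ∘ ∇)^3 (E_{-3/2} ∘ ∇)^3 f = 67200
∇ (E_{-3/2} ∘ ∇) (E_{-3/2} ∘ ∇) (E_{-3/2} ∘ ∇)^3 (E_{-3/2} ∘ ∇)^3 f = 0
E_{-3/2} ∇ (E_{-3/2} ∘ ∇) (E_{-3/2} ∘ ∇) (E_{-3/2} ∘ ∇)^3 (E_{-3/2} ∘ ∇)^3 f = 0


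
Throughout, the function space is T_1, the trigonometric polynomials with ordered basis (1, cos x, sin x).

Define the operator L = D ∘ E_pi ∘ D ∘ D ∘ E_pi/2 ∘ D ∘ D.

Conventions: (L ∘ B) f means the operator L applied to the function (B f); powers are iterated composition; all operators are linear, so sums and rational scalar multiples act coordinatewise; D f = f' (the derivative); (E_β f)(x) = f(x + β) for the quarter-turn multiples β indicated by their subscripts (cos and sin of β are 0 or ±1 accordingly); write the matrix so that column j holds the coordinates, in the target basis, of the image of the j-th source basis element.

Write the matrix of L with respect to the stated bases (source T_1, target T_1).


the matrix is [[0, 0, 0]; [0, 1, 0]; [0, 0, 1]] (rows listed top to bottom)

image of 1: 0
image of cos x: cos x
image of sin x: sin x
each image's coordinates form column j of the matrix


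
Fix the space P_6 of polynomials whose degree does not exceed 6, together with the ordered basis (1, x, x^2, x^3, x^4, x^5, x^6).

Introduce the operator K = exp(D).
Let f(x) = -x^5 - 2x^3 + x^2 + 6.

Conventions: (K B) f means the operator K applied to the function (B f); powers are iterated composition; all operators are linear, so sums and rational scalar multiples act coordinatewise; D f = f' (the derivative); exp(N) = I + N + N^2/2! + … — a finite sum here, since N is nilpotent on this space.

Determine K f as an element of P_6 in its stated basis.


order-1 term: -5x^4 - 6x^2 + 2x
order-2 term: -10x^3 - 6x + 1
order-3 term: -10x^2 - 2
order-4 term: -5x
order-5 term: -1
the series for exp(D) f terminates at order 5
exp(D) f = -x^5 - 5x^4 - 12x^3 - 15x^2 - 9x + 4

g(x) = -x^5 - 5x^4 - 12x^3 - 15x^2 - 9x + 4


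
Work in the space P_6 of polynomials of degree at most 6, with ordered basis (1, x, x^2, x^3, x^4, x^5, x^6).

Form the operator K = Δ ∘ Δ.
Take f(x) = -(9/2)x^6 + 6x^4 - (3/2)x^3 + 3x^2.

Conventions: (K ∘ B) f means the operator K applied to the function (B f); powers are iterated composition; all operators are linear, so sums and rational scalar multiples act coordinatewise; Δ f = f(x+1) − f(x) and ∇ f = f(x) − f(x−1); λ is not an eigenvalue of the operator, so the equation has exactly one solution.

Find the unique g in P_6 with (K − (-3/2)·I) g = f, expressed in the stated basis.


the result is g(x) = -3x^6 + 64x^4 + 239x^3 - 90x^2 - 1620x - 3928/3

write g with unknown coordinates in the stated basis and equate coefficients in (K − (-3/2)·I) g = f
solving from the highest basis element down gives g = -3x^6 + 64x^4 + 239x^3 - 90x^2 - 1620x - 3928/3
check: K g = -90x^4 - 360x^3 + 138x^2 + 2430x + 1964
so K g − (-3/2)·g = -(9/2)x^6 + 6x^4 - (3/2)x^3 + 3x^2 = f ✓


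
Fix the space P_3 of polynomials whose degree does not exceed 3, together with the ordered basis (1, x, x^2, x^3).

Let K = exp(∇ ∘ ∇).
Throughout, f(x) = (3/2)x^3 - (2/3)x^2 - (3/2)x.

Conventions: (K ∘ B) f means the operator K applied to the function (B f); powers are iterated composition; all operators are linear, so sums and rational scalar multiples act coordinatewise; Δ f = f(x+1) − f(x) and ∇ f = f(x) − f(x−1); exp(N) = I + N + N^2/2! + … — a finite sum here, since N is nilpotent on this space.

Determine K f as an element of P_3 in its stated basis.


order-1 term: 9x - 31/3
the series for exp(∇ ∘ ∇) f terminates at order 1
exp(∇ ∘ ∇) f = (3/2)x^3 - (2/3)x^2 + (15/2)x - 31/3

the image equals g(x) = (3/2)x^3 - (2/3)x^2 + (15/2)x - 31/3
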